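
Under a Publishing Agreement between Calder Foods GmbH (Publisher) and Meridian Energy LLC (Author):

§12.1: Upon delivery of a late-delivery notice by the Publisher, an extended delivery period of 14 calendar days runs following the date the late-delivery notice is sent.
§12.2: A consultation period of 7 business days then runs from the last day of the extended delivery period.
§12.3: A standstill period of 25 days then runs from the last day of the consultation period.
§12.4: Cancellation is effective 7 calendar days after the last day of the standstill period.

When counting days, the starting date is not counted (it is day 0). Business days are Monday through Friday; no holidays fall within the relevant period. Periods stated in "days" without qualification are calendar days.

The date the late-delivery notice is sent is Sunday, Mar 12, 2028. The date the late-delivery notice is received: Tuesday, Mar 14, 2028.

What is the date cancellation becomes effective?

Adding 14 calendar days to Mar 12, 2028 gives Mar 26, 2028, which is the last day of the extended delivery period.
The last day of the consultation period: 7 business days after Sunday, Mar 26, 2028, skipping weekends — Mar 27, Mar 28, Mar 29, Mar 30, Mar 31, Apr 3, Apr 4 — lands on Tuesday, Apr 4, 2028.
The last day of the standstill period: 25 calendar days after Apr 4, 2028 is Apr 29, 2028.
The date cancellation becomes effective: 7 calendar days after Apr 29, 2028 is May 6, 2028.

May 6, 2028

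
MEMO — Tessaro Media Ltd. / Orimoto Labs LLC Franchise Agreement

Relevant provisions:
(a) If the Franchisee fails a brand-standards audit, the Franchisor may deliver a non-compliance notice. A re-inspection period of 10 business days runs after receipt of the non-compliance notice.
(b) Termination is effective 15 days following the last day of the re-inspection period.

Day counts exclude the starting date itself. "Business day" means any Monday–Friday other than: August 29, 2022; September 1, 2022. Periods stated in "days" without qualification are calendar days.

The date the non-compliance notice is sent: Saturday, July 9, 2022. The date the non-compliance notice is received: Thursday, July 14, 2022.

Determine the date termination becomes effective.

The last day of the re-inspection period: 10 business days after Thursday, July 14, 2022, skipping weekends — Jul 15, Jul 18, Jul 19, Jul 20, Jul 21, Jul 22, Jul 25, Jul 26, Jul 27, Jul 28 — lands on Thursday, July 28, 2022.
The date termination becomes effective: July 28, 2022 + 15 days = August 12, 2022.

August 12, 2022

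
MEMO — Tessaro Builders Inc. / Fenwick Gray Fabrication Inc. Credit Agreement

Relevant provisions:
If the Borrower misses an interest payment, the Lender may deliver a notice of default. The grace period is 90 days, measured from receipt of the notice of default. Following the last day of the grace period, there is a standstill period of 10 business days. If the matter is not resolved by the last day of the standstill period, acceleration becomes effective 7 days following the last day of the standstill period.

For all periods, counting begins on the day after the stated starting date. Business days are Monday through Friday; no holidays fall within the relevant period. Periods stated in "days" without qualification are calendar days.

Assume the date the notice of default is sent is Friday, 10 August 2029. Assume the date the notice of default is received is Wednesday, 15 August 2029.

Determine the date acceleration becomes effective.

4 December 2029

Adding 90 calendar days to 15 August 2029 gives 13 November 2029, which is the last day of the grace period.
The last day of the standstill period: counting 10 business days from Tuesday, 13 November 2029 (Nov 14, Nov 15, Nov 16, Nov 19, Nov 20, Nov 21, Nov 22, Nov 23, Nov 26, Nov 27, skipping weekends) reaches Tuesday, 27 November 2029.
Adding 7 calendar days to 27 November 2029 gives 4 December 2029, which is the date acceleration becomes effective.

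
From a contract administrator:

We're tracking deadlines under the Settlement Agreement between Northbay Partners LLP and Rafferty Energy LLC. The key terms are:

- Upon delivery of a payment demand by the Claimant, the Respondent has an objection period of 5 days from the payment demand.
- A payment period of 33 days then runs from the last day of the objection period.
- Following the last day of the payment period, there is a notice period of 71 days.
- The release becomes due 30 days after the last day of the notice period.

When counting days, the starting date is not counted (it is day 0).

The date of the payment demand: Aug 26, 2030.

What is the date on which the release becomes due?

The last day of the objection period: 5 calendar days after Aug 26, 2030 is Aug 31, 2030.
The last day of the payment period: 33 calendar days after Aug 31, 2030 is Oct 3, 2030.
Adding 71 calendar days to Oct 3, 2030 gives Dec 13, 2030, which is the last day of the notice period.
Adding 30 calendar days to Dec 13, 2030 gives Jan 12, 2031, which is the date on which the release becomes due.

Jan 12, 2031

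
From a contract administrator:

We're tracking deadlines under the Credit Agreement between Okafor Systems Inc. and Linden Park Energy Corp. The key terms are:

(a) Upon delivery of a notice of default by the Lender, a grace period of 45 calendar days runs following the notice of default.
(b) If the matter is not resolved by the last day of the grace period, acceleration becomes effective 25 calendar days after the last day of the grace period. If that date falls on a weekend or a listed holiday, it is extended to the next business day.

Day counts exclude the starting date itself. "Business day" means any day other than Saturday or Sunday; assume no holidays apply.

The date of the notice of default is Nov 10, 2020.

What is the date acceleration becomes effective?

The last day of the grace period: 45 calendar days after Nov 10, 2020 is Dec 25, 2020.
The date acceleration becomes effective: Dec 25, 2020 + 25 days = Jan 19, 2021. Jan 19, 2021 is a Tuesday, so no roll-forward applies.

Jan 19, 2021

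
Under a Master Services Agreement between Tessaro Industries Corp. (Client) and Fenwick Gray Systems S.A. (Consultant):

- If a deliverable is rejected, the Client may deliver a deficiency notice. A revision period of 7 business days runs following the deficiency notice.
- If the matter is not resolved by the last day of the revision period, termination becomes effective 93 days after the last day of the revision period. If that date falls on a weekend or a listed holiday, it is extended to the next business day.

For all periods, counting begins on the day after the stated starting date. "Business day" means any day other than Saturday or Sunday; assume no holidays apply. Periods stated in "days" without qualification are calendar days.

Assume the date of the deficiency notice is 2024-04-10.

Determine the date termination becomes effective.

2024-07-22

From Wednesday, 2024-04-10, 7 business days (Apr 11, Apr 12, Apr 15, Apr 16, Apr 17, Apr 18, Apr 19, skipping weekends) brings us to Friday, 2024-04-19, which is the last day of the revision period.
The date termination becomes effective: 93 calendar days after 2024-04-19 is 2024-07-21. That falls on a Sunday, so it rolls to the next business day, Monday, 2024-07-22.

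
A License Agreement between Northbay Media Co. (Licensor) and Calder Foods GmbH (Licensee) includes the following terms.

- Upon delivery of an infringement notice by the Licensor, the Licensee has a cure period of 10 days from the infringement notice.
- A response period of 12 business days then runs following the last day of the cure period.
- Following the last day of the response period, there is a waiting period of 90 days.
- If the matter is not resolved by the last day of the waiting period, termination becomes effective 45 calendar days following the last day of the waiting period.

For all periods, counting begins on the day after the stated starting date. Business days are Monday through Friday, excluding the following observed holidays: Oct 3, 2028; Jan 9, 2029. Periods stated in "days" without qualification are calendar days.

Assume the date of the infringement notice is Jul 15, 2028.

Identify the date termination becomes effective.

The last day of the cure period: Jul 15, 2028 + 10 days = Jul 25, 2028.
The last day of the response period: 12 business days after Tuesday, Jul 25, 2028, skipping weekends — Jul 26, Jul 27, Jul 28, Jul 31, …, Aug 8, Aug 9, Aug 10 — lands on Thursday, Aug 10, 2028.
The last day of the waiting period: Aug 10, 2028 + 90 days = Nov 8, 2028.
The date termination becomes effective: 45 calendar days after Nov 8, 2028 is Dec 23, 2028.

Dec 23, 2028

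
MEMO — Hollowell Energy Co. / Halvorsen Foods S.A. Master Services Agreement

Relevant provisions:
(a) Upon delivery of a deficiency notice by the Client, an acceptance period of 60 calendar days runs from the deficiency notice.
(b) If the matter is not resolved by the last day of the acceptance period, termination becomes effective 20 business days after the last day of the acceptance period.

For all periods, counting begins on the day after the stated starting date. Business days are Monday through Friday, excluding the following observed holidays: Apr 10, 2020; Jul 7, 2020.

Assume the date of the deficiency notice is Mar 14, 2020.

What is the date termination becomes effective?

Jun 10, 2020

The last day of the acceptance period: 60 calendar days after Mar 14, 2020 is May 13, 2020.
The date termination becomes effective: counting 20 business days from Wednesday, May 13, 2020 (May 14, May 15, May 18, May 19, …, Jun 8, Jun 9, Jun 10, skipping weekends) reaches Wednesday, Jun 10, 2020.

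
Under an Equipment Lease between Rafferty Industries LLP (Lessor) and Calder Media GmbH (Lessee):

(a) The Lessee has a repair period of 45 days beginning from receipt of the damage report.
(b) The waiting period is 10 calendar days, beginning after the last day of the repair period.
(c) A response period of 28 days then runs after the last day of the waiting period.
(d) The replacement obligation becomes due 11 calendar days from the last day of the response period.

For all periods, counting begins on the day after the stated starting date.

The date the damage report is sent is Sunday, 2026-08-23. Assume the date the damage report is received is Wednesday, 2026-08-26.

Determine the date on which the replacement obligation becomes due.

The last day of the repair period: 2026-08-26 + 45 days = 2026-10-10.
Adding 10 calendar days to 2026-10-10 gives 2026-10-20, which is the last day of the waiting period.
Adding 28 calendar days to 2026-10-20 gives 2026-11-17, which is the last day of the response period.
The date on which the replacement obligation becomes due: 2026-11-17 + 11 days = 2026-11-28.

2026-11-28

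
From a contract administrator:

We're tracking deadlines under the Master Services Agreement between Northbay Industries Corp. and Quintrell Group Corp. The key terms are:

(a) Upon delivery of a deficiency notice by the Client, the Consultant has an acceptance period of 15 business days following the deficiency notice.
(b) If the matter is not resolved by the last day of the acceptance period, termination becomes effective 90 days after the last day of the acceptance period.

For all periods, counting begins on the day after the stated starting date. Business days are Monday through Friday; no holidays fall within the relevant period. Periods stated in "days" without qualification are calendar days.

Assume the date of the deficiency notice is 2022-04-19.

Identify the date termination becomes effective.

2022-08-08

From Tuesday, 2022-04-19, 15 business days (Apr 20, Apr 21, Apr 22, Apr 25, …, May 6, May 9, May 10, skipping weekends) brings us to Tuesday, 2022-05-10, which is the last day of the acceptance period.
Adding 90 calendar days to 2022-05-10 gives 2022-08-08, which is the date termination becomes effective.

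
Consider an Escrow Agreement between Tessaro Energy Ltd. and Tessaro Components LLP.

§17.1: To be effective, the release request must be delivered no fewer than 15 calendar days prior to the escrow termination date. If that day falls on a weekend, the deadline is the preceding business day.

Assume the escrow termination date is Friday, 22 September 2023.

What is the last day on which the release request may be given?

Counting back 15 calendar days from 22 September 2023 gives 7 September 2023. That is a Thursday, so no adjustment is needed.

7 September 2023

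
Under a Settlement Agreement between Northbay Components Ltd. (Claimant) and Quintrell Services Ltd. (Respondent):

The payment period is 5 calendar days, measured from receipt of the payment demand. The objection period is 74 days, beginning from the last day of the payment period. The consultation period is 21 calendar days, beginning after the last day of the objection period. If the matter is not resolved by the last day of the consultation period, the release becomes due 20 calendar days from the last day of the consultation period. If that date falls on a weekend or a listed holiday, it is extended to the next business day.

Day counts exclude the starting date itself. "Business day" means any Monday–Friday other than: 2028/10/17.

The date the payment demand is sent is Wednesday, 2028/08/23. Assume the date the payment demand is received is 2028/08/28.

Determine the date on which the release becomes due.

2028/12/26

Adding 5 calendar days to 2028/08/28 gives 2028/09/02, which is the last day of the payment period.
Adding 74 calendar days to 2028/09/02 gives 2028/11/15, which is the last day of the objection period.
The last day of the consultation period: 21 calendar days after 2028/11/15 is 2028/12/06.
The date on which the release becomes due: 2028/12/06 + 20 days = 2028/12/26. 2028/12/26 is a Tuesday and is not a listed holiday, so no roll-forward applies.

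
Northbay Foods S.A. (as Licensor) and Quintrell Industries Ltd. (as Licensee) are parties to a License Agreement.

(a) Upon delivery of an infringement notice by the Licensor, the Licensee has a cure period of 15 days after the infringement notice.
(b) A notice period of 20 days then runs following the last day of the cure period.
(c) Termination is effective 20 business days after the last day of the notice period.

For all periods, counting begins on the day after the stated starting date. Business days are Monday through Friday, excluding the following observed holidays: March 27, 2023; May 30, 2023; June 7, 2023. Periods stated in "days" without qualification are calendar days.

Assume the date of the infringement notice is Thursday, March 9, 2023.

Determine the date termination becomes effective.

May 11, 2023

The last day of the cure period: March 9, 2023 + 15 days = March 24, 2023.
The last day of the notice period: 20 calendar days after March 24, 2023 is April 13, 2023.
The date termination becomes effective: 20 business days after Thursday, April 13, 2023, skipping weekends — Apr 14, Apr 17, Apr 18, Apr 19, …, May 9, May 10, May 11 — lands on Thursday, May 11, 2023.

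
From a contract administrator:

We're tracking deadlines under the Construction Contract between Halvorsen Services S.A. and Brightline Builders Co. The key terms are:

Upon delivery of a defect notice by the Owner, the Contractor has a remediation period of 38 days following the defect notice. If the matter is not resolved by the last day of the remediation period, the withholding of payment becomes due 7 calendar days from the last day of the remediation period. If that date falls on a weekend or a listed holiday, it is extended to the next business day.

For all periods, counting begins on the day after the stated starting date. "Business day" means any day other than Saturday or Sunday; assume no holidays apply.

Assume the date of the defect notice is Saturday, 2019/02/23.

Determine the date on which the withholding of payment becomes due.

2019/04/09

Adding 38 calendar days to 2019/02/23 gives 2019/04/02, which is the last day of the remediation period.
The date on which the withholding of payment becomes due: 7 calendar days after 2019/04/02 is 2019/04/09. 2019/04/09 is a Tuesday, so no roll-forward applies.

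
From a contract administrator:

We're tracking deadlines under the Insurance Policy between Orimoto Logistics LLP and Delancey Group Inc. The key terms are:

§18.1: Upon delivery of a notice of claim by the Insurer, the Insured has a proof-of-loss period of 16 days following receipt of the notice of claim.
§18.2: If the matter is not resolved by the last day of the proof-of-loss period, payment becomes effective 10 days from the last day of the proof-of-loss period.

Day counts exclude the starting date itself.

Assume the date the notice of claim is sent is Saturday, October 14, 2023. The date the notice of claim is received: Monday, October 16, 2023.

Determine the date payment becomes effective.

November 11, 2023

The last day of the proof-of-loss period: October 16, 2023 + 16 days = November 1, 2023.
The date payment becomes effective: 10 calendar days after November 1, 2023 is November 11, 2023.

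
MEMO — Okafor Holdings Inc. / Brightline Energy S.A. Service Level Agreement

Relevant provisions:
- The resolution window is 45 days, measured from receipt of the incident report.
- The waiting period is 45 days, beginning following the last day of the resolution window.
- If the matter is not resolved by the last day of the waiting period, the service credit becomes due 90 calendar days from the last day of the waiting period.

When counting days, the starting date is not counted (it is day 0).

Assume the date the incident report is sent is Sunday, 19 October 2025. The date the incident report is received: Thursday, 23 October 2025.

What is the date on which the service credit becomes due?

The last day of the resolution window: 23 October 2025 + 45 days = 7 December 2025.
Adding 45 calendar days to 7 December 2025 gives 21 January 2026, which is the last day of the waiting period.
Adding 90 calendar days to 21 January 2026 gives 21 April 2026, which is the date on which the service credit becomes due.

21 April 2026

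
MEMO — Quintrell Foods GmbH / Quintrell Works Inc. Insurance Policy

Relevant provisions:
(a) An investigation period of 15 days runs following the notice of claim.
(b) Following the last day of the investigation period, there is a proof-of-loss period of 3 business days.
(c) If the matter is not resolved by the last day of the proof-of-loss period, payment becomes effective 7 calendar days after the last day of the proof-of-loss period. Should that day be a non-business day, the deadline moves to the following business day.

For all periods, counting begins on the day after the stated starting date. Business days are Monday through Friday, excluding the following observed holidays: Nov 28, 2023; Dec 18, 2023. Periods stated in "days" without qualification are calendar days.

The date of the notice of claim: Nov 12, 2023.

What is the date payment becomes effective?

Dec 8, 2023

The last day of the investigation period: 15 calendar days after Nov 12, 2023 is Nov 27, 2023.
The last day of the proof-of-loss period: 3 business days after Monday, Nov 27, 2023, skipping weekends and the listed holiday on Nov 28 — Nov 29, Nov 30, Dec 1 — lands on Friday, Dec 1, 2023.
The date payment becomes effective: Dec 1, 2023 + 7 days = Dec 8, 2023. Dec 8, 2023 is a Friday and is not a listed holiday, so no roll-forward applies.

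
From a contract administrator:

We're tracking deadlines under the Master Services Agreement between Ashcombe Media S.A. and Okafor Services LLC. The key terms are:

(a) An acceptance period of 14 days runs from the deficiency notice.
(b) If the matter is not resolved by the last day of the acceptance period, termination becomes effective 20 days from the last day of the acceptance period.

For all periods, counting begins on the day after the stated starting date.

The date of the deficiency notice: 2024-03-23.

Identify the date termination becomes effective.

2024-04-26

The last day of the acceptance period: 2024-03-23 + 14 days = 2024-04-06.
The date termination becomes effective: 20 calendar days after 2024-04-06 is 2024-04-26.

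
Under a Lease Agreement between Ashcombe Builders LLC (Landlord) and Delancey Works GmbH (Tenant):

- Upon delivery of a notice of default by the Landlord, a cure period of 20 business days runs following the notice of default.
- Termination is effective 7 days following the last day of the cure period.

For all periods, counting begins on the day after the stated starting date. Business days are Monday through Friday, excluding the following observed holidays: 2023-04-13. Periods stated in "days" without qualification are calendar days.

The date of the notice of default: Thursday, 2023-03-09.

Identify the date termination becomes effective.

2023-04-13

The last day of the cure period: 20 business days after Thursday, 2023-03-09, skipping weekends — Mar 10, Mar 13, Mar 14, Mar 15, …, Apr 4, Apr 5, Apr 6 — lands on Thursday, 2023-04-06.
Adding 7 calendar days to 2023-04-06 gives 2023-04-13, which is the date termination becomes effective.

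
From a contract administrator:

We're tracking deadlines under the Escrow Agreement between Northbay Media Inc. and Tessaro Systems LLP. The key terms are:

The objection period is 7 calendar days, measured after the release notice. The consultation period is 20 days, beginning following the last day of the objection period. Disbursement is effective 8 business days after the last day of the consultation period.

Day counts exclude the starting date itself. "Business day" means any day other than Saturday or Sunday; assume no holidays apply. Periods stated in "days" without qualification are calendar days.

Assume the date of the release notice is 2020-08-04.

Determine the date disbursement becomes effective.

The last day of the objection period: 2020-08-04 + 7 days = 2020-08-11.
The last day of the consultation period: 2020-08-11 + 20 days = 2020-08-31.
From Monday, 2020-08-31, 8 business days (Sep 1, Sep 2, Sep 3, Sep 4, Sep 7, Sep 8, Sep 9, Sep 10, skipping weekends) brings us to Thursday, 2020-09-10, which is the date disbursement becomes effective.

2020-09-10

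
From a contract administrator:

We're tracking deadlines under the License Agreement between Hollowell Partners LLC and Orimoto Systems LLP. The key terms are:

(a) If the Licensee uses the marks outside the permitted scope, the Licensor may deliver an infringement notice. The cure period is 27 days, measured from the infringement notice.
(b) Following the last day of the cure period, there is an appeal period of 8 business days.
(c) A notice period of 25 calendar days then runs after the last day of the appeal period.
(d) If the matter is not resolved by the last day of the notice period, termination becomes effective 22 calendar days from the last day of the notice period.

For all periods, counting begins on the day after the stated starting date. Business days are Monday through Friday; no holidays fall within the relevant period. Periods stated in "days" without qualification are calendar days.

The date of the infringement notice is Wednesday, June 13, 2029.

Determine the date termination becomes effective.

Adding 27 calendar days to June 13, 2029 gives July 10, 2029, which is the last day of the cure period.
From Tuesday, July 10, 2029, 8 business days (Jul 11, Jul 12, Jul 13, Jul 16, Jul 17, Jul 18, Jul 19, Jul 20, skipping weekends) brings us to Friday, July 20, 2029, which is the last day of the appeal period.
The last day of the notice period: July 20, 2029 + 25 days = August 14, 2029.
The date termination becomes effective: August 14, 2029 + 22 days = September 5, 2029.

September 5, 2029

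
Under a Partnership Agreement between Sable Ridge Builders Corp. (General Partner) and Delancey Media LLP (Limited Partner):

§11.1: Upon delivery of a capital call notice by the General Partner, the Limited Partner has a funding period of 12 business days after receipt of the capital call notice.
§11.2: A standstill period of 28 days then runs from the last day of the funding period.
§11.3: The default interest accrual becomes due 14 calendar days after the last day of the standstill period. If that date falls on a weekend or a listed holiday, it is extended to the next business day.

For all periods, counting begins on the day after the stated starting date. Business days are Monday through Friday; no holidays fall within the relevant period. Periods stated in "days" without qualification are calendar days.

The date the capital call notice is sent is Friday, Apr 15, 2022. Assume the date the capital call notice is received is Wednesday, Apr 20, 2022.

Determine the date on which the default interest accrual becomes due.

Jun 17, 2022

The last day of the funding period: counting 12 business days from Wednesday, Apr 20, 2022 (Apr 21, Apr 22, Apr 25, Apr 26, …, May 4, May 5, May 6, skipping weekends) reaches Friday, May 6, 2022.
The last day of the standstill period: May 6, 2022 + 28 days = Jun 3, 2022.
Adding 14 calendar days to Jun 3, 2022 gives Jun 17, 2022, which is the date on which the default interest accrual becomes due. Jun 17, 2022 is a Friday, so no roll-forward applies.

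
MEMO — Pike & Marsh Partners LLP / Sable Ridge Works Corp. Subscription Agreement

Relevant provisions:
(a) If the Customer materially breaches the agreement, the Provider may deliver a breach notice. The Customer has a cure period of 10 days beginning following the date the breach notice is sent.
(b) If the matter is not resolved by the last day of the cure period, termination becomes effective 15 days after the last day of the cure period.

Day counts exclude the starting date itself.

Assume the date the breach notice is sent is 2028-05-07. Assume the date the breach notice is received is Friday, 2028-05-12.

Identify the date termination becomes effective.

The last day of the cure period: 2028-05-07 + 10 days = 2028-05-17.
Adding 15 calendar days to 2028-05-17 gives 2028-06-01, which is the date termination becomes effective.

2028-06-01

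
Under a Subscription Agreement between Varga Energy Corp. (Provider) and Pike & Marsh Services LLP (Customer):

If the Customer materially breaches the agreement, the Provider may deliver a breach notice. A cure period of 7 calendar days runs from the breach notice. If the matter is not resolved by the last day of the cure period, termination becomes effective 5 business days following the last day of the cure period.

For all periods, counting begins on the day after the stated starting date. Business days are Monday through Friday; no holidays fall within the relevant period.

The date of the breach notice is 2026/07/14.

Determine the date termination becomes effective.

2026/07/28

The last day of the cure period: 7 calendar days after 2026/07/14 is 2026/07/21.
The date termination becomes effective: 5 business days after Tuesday, 2026/07/21, skipping weekends — Jul 22, Jul 23, Jul 24, Jul 27, Jul 28 — lands on Tuesday, 2026/07/28.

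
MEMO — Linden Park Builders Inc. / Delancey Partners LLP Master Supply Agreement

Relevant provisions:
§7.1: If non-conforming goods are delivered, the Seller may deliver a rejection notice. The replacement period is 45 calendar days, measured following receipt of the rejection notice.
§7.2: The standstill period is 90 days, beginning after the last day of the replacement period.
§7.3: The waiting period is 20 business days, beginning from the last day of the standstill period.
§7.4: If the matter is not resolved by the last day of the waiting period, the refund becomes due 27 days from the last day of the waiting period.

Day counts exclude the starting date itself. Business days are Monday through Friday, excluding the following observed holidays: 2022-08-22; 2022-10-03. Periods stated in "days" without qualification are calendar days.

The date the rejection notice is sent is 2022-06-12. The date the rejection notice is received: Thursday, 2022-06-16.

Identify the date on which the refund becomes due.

2022-12-22

The last day of the replacement period: 45 calendar days after 2022-06-16 is 2022-07-31.
The last day of the standstill period: 90 calendar days after 2022-07-31 is 2022-10-29.
The last day of the waiting period: counting 20 business days from Saturday, 2022-10-29 (Oct 31, Nov 1, Nov 2, Nov 3, …, Nov 23, Nov 24, Nov 25, skipping weekends) reaches Friday, 2022-11-25.
Adding 27 calendar days to 2022-11-25 gives 2022-12-22, which is the date on which the refund becomes due.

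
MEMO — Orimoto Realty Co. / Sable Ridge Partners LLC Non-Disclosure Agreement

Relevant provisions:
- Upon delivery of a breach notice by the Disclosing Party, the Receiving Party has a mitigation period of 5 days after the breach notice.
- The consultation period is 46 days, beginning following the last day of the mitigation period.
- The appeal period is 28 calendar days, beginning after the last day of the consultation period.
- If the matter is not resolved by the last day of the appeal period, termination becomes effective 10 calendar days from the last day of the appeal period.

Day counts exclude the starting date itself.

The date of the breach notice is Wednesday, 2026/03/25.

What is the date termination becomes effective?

The last day of the mitigation period: 2026/03/25 + 5 days = 2026/03/30.
The last day of the consultation period: 2026/03/30 + 46 days = 2026/05/15.
Adding 28 calendar days to 2026/05/15 gives 2026/06/12, which is the last day of the appeal period.
The date termination becomes effective: 10 calendar days after 2026/06/12 is 2026/06/22.

2026/06/22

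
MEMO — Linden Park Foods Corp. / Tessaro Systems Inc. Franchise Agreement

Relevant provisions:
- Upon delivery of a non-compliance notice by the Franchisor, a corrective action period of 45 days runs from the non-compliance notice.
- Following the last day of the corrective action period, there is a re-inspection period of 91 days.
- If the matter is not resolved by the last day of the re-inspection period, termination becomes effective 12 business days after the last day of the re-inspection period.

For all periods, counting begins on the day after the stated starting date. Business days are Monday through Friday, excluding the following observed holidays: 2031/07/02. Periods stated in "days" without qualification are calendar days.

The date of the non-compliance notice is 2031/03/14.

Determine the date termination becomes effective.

The last day of the corrective action period: 45 calendar days after 2031/03/14 is 2031/04/28.
The last day of the re-inspection period: 91 calendar days after 2031/04/28 is 2031/07/28.
The date termination becomes effective: 12 business days after Monday, 2031/07/28, skipping weekends — Jul 29, Jul 30, Jul 31, Aug 1, …, Aug 11, Aug 12, Aug 13 — lands on Wednesday, 2031/08/13.

2031/08/13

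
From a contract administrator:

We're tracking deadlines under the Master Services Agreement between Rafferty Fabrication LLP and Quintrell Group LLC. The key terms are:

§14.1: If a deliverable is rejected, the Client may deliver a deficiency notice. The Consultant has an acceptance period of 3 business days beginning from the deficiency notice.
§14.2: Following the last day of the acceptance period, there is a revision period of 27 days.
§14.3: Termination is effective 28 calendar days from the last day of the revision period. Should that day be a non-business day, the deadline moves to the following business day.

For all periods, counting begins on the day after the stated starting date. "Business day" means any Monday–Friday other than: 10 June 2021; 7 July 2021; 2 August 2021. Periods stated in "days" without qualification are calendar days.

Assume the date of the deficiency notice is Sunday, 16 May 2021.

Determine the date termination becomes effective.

The last day of the acceptance period: counting 3 business days from Sunday, 16 May 2021 (May 17, May 18, May 19, skipping weekends) reaches Wednesday, 19 May 2021.
The last day of the revision period: 19 May 2021 + 27 days = 15 June 2021.
The date termination becomes effective: 28 calendar days after 15 June 2021 is 13 July 2021. 13 July 2021 is a Tuesday and is not a listed holiday, so no roll-forward applies.

13 July 2021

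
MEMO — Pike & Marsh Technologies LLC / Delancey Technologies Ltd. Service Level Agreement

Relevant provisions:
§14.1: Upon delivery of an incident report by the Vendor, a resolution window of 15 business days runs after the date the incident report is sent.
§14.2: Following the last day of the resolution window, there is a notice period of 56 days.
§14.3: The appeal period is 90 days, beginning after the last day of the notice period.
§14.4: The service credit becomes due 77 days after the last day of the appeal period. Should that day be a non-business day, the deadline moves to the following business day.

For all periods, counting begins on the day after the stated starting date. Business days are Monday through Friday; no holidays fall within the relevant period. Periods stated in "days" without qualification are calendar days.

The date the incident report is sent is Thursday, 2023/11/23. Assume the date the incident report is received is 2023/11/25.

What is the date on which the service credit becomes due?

2024/07/24

The last day of the resolution window: 15 business days after Thursday, 2023/11/23, skipping weekends — Nov 24, Nov 27, Nov 28, Nov 29, …, Dec 12, Dec 13, Dec 14 — lands on Thursday, 2023/12/14.
The last day of the notice period: 56 calendar days after 2023/12/14 is 2024/02/08.
The last day of the appeal period: 90 calendar days after 2024/02/08 is 2024/05/08.
Adding 77 calendar days to 2024/05/08 gives 2024/07/24, which is the date on which the service credit becomes due. 2024/07/24 is a Wednesday, so no roll-forward applies.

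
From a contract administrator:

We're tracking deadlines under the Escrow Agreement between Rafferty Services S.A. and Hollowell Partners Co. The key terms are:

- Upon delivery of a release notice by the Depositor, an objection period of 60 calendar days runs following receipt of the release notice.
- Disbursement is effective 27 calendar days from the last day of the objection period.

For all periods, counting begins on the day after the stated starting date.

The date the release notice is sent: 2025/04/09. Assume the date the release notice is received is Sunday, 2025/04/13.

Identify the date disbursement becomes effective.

Adding 60 calendar days to 2025/04/13 gives 2025/06/12, which is the last day of the objection period.
The date disbursement becomes effective: 27 calendar days after 2025/06/12 is 2025/07/09.

2025/07/09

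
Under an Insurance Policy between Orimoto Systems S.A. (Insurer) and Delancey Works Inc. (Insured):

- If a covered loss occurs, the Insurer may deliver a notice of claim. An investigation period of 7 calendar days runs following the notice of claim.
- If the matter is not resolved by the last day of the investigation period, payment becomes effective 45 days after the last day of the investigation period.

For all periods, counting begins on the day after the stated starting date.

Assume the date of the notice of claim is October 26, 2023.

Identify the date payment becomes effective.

December 17, 2023

The last day of the investigation period: October 26, 2023 + 7 days = November 2, 2023.
The date payment becomes effective: November 2, 2023 + 45 days = December 17, 2023.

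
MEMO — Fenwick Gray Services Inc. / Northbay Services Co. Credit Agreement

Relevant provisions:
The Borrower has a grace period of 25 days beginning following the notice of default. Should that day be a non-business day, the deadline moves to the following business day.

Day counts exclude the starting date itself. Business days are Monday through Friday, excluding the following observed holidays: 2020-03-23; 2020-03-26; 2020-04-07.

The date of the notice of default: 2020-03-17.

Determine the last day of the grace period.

Adding 25 calendar days to 2020-03-17 gives 2020-04-11, which is the last day of the grace period. That falls on a Saturday, so it rolls to the next business day, Monday, 2020-04-13.

2020-04-13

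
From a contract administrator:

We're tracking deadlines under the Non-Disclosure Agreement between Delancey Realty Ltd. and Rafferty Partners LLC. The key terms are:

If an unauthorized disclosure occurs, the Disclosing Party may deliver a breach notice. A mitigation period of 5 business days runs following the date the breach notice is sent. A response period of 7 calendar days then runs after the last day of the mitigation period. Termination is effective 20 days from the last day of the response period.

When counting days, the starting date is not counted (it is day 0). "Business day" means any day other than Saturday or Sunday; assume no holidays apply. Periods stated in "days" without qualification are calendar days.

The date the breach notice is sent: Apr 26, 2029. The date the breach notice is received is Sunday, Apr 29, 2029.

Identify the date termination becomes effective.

The last day of the mitigation period: counting 5 business days from Thursday, Apr 26, 2029 (Apr 27, Apr 30, May 1, May 2, May 3, skipping weekends) reaches Thursday, May 3, 2029.
The last day of the response period: 7 calendar days after May 3, 2029 is May 10, 2029.
The date termination becomes effective: May 10, 2029 + 20 days = May 30, 2029.

May 30, 2029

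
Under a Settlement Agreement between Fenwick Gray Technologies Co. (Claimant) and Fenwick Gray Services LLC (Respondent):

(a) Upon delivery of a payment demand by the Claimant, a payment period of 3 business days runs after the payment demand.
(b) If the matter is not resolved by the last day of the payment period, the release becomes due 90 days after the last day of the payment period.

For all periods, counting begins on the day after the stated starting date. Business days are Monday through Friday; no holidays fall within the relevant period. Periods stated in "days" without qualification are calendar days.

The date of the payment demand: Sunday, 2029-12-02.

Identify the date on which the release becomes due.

2030-03-05

The last day of the payment period: counting 3 business days from Sunday, 2029-12-02 (Dec 3, Dec 4, Dec 5, skipping weekends) reaches Wednesday, 2029-12-05.
The date on which the release becomes due: 2029-12-05 + 90 days = 2030-03-05.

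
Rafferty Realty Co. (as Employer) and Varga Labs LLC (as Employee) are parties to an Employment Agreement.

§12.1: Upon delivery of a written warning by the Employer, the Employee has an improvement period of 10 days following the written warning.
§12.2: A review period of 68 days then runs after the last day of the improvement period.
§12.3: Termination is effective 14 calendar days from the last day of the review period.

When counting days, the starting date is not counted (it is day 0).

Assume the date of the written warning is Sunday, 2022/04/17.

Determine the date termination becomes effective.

2022/07/18

The last day of the improvement period: 10 calendar days after 2022/04/17 is 2022/04/27.
Adding 68 calendar days to 2022/04/27 gives 2022/07/04, which is the last day of the review period.
The date termination becomes effective: 2022/07/04 + 14 days = 2022/07/18.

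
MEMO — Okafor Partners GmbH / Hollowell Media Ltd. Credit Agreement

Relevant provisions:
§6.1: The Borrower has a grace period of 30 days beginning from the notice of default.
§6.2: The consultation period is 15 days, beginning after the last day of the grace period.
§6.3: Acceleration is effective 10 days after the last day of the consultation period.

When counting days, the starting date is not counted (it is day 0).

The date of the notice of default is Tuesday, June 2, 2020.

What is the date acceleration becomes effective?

The last day of the grace period: June 2, 2020 + 30 days = July 2, 2020.
The last day of the consultation period: July 2, 2020 + 15 days = July 17, 2020.
The date acceleration becomes effective: July 17, 2020 + 10 days = July 27, 2020.

July 27, 2020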